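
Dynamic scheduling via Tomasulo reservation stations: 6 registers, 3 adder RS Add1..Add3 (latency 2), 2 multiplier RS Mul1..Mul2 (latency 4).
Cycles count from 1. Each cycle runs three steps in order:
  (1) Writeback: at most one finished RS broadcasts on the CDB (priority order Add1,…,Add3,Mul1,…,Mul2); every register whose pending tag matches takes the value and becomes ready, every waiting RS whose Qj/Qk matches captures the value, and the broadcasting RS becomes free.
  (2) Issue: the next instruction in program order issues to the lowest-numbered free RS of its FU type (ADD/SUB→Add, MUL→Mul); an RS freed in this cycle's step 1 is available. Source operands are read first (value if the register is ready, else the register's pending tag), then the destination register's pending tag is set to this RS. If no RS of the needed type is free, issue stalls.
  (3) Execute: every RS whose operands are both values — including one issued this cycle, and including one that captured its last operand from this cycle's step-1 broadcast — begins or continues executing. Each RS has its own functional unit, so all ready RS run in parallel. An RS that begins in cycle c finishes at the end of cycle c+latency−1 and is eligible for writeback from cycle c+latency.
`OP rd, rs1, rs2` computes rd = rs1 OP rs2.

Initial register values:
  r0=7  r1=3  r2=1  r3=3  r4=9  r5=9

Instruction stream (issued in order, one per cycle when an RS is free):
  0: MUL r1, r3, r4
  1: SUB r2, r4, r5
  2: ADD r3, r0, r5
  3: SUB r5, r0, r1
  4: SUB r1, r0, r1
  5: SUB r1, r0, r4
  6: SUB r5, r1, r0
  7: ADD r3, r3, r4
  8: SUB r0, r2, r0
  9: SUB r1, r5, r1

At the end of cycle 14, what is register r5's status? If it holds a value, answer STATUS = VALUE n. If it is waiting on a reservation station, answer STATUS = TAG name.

cycle 1: issue MUL r1<-Mul1 // r0:7,r1:Mul1,r2:1,r3:3,r4:9,r5:9
cycle 2: issue SUB r2<-Add1 // r0:7,r1:Mul1,r2:Add1,r3:3,r4:9,r5:9
cycle 3: issue ADD r3<-Add2 // r0:7,r1:Mul1,r2:Add1,r3:Add2,r4:9,r5:9
cycle 4: CDB Add1=0; issue SUB r5<-Add1 // r0:7,r1:Mul1,r2:0,r3:Add2,r4:9,r5:Add1
cycle 5: CDB Add2=16; issue SUB r1<-Add2 // r0:7,r1:Add2,r2:0,r3:16,r4:9,r5:Add1
cycle 6: CDB Mul1=27; issue SUB r1<-Add3 // r0:7,r1:Add3,r2:0,r3:16,r4:9,r5:Add1
cycle 7: stall // r0:7,r1:Add3,r2:0,r3:16,r4:9,r5:Add1
cycle 8: CDB Add1=-20; issue SUB r5<-Add1 // r0:7,r1:Add3,r2:0,r3:16,r4:9,r5:Add1
cycle 9: CDB Add2=-20; issue ADD r3<-Add2 // r0:7,r1:Add3,r2:0,r3:Add2,r4:9,r5:Add1
cycle 10: CDB Add3=-2; issue SUB r0<-Add3 // r0:Add3,r1:-2,r2:0,r3:Add2,r4:9,r5:Add1
cycle 11: CDB Add2=25; issue SUB r1<-Add2 // r0:Add3,r1:Add2,r2:0,r3:25,r4:9,r5:Add1
cycle 12: CDB Add1=-9 // r0:Add3,r1:Add2,r2:0,r3:25,r4:9,r5:-9
cycle 13: CDB Add3=-7 // r0:-7,r1:Add2,r2:0,r3:25,r4:9,r5:-9
cycle 14: CDB Add2=-7 // r0:-7,r1:-7,r2:0,r3:25,r4:9,r5:-9

STATUS = VALUE -9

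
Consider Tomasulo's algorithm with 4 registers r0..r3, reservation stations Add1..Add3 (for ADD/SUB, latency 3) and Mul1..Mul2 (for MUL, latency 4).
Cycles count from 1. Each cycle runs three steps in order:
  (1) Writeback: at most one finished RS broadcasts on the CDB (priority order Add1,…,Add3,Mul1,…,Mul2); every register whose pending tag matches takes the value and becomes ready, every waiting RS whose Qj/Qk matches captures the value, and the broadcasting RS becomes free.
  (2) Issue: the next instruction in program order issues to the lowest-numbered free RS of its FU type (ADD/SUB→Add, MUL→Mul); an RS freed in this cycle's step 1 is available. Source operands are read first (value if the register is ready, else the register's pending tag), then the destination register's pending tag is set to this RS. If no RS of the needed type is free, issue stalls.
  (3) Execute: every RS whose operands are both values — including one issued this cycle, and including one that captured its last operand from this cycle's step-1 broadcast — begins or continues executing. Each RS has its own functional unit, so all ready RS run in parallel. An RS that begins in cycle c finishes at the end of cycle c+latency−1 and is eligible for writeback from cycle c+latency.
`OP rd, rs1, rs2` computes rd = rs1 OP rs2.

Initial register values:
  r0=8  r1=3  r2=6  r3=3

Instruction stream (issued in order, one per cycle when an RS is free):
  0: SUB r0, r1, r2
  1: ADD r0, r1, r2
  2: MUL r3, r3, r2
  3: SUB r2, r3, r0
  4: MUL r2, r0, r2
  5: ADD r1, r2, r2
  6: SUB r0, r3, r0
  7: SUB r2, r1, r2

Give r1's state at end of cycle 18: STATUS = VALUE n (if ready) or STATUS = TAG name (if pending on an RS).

STATUS = VALUE 162

c1: issue SUB r0<-Add1 | r0:Add1,r1:3,r2:6,r3:3
c2: issue ADD r0<-Add2 | r0:Add2,r1:3,r2:6,r3:3
c3: issue MUL r3<-Mul1 | r0:Add2,r1:3,r2:6,r3:Mul1
c4: CDB Add1=-3; issue SUB r2<-Add1 | r0:Add2,r1:3,r2:Add1,r3:Mul1
c5: CDB Add2=9; issue MUL r2<-Mul2 | r0:9,r1:3,r2:Mul2,r3:Mul1
c6: issue ADD r1<-Add2 | r0:9,r1:Add2,r2:Mul2,r3:Mul1
c7: CDB Mul1=18; issue SUB r0<-Add3 | r0:Add3,r1:Add2,r2:Mul2,r3:18
c8: stall | r0:Add3,r1:Add2,r2:Mul2,r3:18
c9: stall | r0:Add3,r1:Add2,r2:Mul2,r3:18
c10: CDB Add1=9; issue SUB r2<-Add1 | r0:Add3,r1:Add2,r2:Add1,r3:18
c11: CDB Add3=9 | r0:9,r1:Add2,r2:Add1,r3:18
c12: - | r0:9,r1:Add2,r2:Add1,r3:18
c13: - | r0:9,r1:Add2,r2:Add1,r3:18
c14: CDB Mul2=81 | r0:9,r1:Add2,r2:Add1,r3:18
c15: - | r0:9,r1:Add2,r2:Add1,r3:18
c16: - | r0:9,r1:Add2,r2:Add1,r3:18
c17: CDB Add2=162 | r0:9,r1:162,r2:Add1,r3:18
c18: - | r0:9,r1:162,r2:Add1,r3:18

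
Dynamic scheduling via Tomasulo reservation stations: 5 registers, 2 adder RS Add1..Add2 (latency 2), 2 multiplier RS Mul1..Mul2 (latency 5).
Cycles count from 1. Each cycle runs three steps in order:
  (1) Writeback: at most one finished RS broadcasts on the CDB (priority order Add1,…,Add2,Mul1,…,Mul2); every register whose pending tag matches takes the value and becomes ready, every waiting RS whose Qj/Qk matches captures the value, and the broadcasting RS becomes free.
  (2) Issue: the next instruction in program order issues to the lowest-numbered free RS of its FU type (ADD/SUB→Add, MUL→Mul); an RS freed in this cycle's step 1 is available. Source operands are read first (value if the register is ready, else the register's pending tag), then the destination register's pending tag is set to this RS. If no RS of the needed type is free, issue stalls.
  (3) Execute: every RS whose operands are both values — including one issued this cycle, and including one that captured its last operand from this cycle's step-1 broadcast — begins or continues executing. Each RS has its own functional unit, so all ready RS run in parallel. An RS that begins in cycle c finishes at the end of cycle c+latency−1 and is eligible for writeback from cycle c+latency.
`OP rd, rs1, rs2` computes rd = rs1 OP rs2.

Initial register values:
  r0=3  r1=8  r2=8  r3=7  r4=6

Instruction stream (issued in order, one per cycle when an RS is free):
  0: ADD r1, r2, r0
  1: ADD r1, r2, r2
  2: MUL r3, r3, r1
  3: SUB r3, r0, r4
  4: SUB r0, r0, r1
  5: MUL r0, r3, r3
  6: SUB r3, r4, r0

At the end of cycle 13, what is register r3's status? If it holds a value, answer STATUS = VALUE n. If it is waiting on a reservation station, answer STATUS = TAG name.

cycle 1: issue ADD r1<-Add1 // r0:3,r1:Add1,r2:8,r3:7,r4:6
cycle 2: issue ADD r1<-Add2 // r0:3,r1:Add2,r2:8,r3:7,r4:6
cycle 3: CDB Add1=11; issue MUL r3<-Mul1 // r0:3,r1:Add2,r2:8,r3:Mul1,r4:6
cycle 4: CDB Add2=16; issue SUB r3<-Add1 // r0:3,r1:16,r2:8,r3:Add1,r4:6
cycle 5: issue SUB r0<-Add2 // r0:Add2,r1:16,r2:8,r3:Add1,r4:6
cycle 6: CDB Add1=-3; issue MUL r0<-Mul2 // r0:Mul2,r1:16,r2:8,r3:-3,r4:6
cycle 7: CDB Add2=-13; issue SUB r3<-Add1 // r0:Mul2,r1:16,r2:8,r3:Add1,r4:6
cycle 8: - // r0:Mul2,r1:16,r2:8,r3:Add1,r4:6
cycle 9: CDB Mul1=112 // r0:Mul2,r1:16,r2:8,r3:Add1,r4:6
cycle 10: - // r0:Mul2,r1:16,r2:8,r3:Add1,r4:6
cycle 11: CDB Mul2=9 // r0:9,r1:16,r2:8,r3:Add1,r4:6
cycle 12: - // r0:9,r1:16,r2:8,r3:Add1,r4:6
cycle 13: CDB Add1=-3 // r0:9,r1:16,r2:8,r3:-3,r4:6

STATUS = VALUE -3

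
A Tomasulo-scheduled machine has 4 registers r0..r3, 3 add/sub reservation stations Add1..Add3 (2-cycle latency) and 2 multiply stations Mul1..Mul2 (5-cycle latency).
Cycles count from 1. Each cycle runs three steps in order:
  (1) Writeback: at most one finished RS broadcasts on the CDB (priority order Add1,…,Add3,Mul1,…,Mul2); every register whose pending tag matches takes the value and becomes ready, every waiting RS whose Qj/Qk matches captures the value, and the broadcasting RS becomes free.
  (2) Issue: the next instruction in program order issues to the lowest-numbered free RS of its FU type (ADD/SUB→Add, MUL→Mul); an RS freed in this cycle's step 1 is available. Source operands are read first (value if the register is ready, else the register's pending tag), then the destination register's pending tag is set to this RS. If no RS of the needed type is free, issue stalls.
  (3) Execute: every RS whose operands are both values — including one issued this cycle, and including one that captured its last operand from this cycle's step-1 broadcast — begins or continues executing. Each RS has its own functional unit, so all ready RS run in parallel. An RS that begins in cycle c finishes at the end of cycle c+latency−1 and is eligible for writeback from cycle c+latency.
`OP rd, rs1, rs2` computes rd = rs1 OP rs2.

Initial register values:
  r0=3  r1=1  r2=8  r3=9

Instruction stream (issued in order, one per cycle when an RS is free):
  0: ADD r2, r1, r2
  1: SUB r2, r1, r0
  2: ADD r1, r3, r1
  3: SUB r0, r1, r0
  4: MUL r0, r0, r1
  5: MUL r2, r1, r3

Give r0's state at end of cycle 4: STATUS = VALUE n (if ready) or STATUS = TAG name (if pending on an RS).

cycle 1: issue ADD r2<-Add1 // r0:3,r1:1,r2:Add1,r3:9
cycle 2: issue SUB r2<-Add2 // r0:3,r1:1,r2:Add2,r3:9
cycle 3: CDB Add1=9; issue ADD r1<-Add1 // r0:3,r1:Add1,r2:Add2,r3:9
cycle 4: CDB Add2=-2; issue SUB r0<-Add2 // r0:Add2,r1:Add1,r2:-2,r3:9

STATUS = TAG Add2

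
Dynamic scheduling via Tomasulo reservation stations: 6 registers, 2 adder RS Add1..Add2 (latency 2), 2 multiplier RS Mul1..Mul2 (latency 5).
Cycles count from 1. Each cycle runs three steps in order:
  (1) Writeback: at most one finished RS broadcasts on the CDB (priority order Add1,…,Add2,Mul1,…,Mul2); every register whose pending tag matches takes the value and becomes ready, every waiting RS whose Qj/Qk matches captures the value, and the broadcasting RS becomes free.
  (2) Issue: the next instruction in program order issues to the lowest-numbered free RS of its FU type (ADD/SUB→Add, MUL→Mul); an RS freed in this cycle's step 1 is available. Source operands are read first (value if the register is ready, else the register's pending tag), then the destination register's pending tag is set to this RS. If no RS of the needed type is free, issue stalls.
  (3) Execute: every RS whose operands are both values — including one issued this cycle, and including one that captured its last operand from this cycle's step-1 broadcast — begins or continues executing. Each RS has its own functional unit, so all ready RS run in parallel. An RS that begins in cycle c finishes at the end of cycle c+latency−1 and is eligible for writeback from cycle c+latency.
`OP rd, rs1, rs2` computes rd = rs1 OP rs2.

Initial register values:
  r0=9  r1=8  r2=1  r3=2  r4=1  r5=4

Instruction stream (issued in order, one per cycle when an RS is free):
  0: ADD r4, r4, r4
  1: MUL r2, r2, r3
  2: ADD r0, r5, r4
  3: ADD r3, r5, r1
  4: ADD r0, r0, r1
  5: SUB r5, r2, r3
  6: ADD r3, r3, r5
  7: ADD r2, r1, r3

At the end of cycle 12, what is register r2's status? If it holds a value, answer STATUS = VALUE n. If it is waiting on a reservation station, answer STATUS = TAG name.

cycle 1: issue ADD r4<-Add1 // r0:9,r1:8,r2:1,r3:2,r4:Add1,r5:4
cycle 2: issue MUL r2<-Mul1 // r0:9,r1:8,r2:Mul1,r3:2,r4:Add1,r5:4
cycle 3: CDB Add1=2; issue ADD r0<-Add1 // r0:Add1,r1:8,r2:Mul1,r3:2,r4:2,r5:4
cycle 4: issue ADD r3<-Add2 // r0:Add1,r1:8,r2:Mul1,r3:Add2,r4:2,r5:4
cycle 5: CDB Add1=6; issue ADD r0<-Add1 // r0:Add1,r1:8,r2:Mul1,r3:Add2,r4:2,r5:4
cycle 6: CDB Add2=12; issue SUB r5<-Add2 // r0:Add1,r1:8,r2:Mul1,r3:12,r4:2,r5:Add2
cycle 7: CDB Add1=14; issue ADD r3<-Add1 // r0:14,r1:8,r2:Mul1,r3:Add1,r4:2,r5:Add2
cycle 8: CDB Mul1=2; stall // r0:14,r1:8,r2:2,r3:Add1,r4:2,r5:Add2
cycle 9: stall // r0:14,r1:8,r2:2,r3:Add1,r4:2,r5:Add2
cycle 10: CDB Add2=-10; issue ADD r2<-Add2 // r0:14,r1:8,r2:Add2,r3:Add1,r4:2,r5:-10
cycle 11: - // r0:14,r1:8,r2:Add2,r3:Add1,r4:2,r5:-10
cycle 12: CDB Add1=2 // r0:14,r1:8,r2:Add2,r3:2,r4:2,r5:-10

STATUS = TAG Add2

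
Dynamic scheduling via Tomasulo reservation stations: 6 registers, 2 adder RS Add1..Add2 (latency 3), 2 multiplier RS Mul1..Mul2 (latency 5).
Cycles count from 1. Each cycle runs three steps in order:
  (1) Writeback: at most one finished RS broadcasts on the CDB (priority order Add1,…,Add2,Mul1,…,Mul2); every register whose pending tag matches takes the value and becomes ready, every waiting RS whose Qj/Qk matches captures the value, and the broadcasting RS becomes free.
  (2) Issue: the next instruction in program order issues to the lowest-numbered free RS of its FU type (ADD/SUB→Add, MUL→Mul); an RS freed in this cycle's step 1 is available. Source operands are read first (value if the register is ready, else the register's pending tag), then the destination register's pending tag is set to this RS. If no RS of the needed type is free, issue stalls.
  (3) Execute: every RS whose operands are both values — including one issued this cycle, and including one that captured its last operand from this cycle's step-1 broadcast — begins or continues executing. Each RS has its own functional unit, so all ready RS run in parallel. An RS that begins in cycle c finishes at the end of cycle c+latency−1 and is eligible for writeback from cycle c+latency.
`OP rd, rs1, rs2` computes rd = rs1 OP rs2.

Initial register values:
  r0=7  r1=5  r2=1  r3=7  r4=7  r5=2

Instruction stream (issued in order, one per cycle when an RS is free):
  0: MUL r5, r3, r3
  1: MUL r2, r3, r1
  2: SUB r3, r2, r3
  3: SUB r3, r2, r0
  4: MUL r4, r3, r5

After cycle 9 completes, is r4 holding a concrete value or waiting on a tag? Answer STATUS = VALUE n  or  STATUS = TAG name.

STATUS = TAG Mul1

c1: issue MUL r5<-Mul1 | r0:7,r1:5,r2:1,r3:7,r4:7,r5:Mul1
c2: issue MUL r2<-Mul2 | r0:7,r1:5,r2:Mul2,r3:7,r4:7,r5:Mul1
c3: issue SUB r3<-Add1 | r0:7,r1:5,r2:Mul2,r3:Add1,r4:7,r5:Mul1
c4: issue SUB r3<-Add2 | r0:7,r1:5,r2:Mul2,r3:Add2,r4:7,r5:Mul1
c5: stall | r0:7,r1:5,r2:Mul2,r3:Add2,r4:7,r5:Mul1
c6: CDB Mul1=49; issue MUL r4<-Mul1 | r0:7,r1:5,r2:Mul2,r3:Add2,r4:Mul1,r5:49
c7: CDB Mul2=35 | r0:7,r1:5,r2:35,r3:Add2,r4:Mul1,r5:49
c8: - | r0:7,r1:5,r2:35,r3:Add2,r4:Mul1,r5:49
c9: - | r0:7,r1:5,r2:35,r3:Add2,r4:Mul1,r5:49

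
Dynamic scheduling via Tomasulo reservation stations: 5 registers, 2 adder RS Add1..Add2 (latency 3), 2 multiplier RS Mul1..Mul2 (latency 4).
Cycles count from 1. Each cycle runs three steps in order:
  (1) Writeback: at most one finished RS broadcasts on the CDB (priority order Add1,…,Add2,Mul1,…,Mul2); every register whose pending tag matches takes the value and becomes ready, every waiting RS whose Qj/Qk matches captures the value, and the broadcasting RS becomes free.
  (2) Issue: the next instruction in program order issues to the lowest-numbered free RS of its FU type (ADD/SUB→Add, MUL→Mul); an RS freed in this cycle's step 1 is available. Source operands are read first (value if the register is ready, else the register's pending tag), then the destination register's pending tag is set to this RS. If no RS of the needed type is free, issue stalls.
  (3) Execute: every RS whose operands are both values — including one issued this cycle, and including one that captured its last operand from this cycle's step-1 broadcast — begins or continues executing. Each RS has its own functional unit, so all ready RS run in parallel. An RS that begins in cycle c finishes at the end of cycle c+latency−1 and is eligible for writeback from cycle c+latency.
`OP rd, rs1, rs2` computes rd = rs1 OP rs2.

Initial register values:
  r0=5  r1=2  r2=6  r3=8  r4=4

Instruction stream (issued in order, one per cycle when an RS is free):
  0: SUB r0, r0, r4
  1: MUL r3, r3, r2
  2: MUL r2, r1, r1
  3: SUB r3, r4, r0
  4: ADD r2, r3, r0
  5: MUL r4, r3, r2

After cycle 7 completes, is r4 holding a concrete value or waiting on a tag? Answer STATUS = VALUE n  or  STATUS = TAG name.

STATUS = TAG Mul1

cycle 1: issue SUB r0<-Add1 // r0:Add1,r1:2,r2:6,r3:8,r4:4
cycle 2: issue MUL r3<-Mul1 // r0:Add1,r1:2,r2:6,r3:Mul1,r4:4
cycle 3: issue MUL r2<-Mul2 // r0:Add1,r1:2,r2:Mul2,r3:Mul1,r4:4
cycle 4: CDB Add1=1; issue SUB r3<-Add1 // r0:1,r1:2,r2:Mul2,r3:Add1,r4:4
cycle 5: issue ADD r2<-Add2 // r0:1,r1:2,r2:Add2,r3:Add1,r4:4
cycle 6: CDB Mul1=48; issue MUL r4<-Mul1 // r0:1,r1:2,r2:Add2,r3:Add1,r4:Mul1
cycle 7: CDB Add1=3 // r0:1,r1:2,r2:Add2,r3:3,r4:Mul1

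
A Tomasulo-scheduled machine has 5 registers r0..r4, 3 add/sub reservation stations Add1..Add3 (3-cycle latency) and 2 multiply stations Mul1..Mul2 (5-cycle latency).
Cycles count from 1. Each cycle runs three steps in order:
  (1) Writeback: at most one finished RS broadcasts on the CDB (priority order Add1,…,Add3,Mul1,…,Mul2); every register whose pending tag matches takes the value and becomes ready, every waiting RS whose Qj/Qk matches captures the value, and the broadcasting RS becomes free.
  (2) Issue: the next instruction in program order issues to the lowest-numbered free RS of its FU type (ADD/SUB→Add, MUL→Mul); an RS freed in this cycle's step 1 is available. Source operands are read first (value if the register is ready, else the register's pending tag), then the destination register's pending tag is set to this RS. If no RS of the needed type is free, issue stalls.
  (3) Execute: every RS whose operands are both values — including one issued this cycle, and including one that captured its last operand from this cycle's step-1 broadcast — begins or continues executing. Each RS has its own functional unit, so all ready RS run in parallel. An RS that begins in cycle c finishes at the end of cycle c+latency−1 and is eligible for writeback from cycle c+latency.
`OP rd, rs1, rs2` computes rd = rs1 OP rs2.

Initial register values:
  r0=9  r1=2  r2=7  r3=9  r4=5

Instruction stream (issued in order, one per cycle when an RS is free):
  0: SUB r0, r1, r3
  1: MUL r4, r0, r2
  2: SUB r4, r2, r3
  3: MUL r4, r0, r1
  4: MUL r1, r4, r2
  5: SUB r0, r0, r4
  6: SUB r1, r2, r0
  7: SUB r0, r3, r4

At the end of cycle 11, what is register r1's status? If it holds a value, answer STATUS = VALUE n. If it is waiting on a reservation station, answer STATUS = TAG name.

STATUS = TAG Add2

  c1: issue SUB r0<-Add1  regs: r0:Add1,r1:2,r2:7,r3:9,r4:5
  c2: issue MUL r4<-Mul1  regs: r0:Add1,r1:2,r2:7,r3:9,r4:Mul1
  c3: issue SUB r4<-Add2  regs: r0:Add1,r1:2,r2:7,r3:9,r4:Add2
  c4: CDB Add1=-7; issue MUL r4<-Mul2  regs: r0:-7,r1:2,r2:7,r3:9,r4:Mul2
  c5: stall  regs: r0:-7,r1:2,r2:7,r3:9,r4:Mul2
  c6: CDB Add2=-2; stall  regs: r0:-7,r1:2,r2:7,r3:9,r4:Mul2
  c7: stall  regs: r0:-7,r1:2,r2:7,r3:9,r4:Mul2
  c8: stall  regs: r0:-7,r1:2,r2:7,r3:9,r4:Mul2
  c9: CDB Mul1=-49; issue MUL r1<-Mul1  regs: r0:-7,r1:Mul1,r2:7,r3:9,r4:Mul2
  c10: CDB Mul2=-14; issue SUB r0<-Add1  regs: r0:Add1,r1:Mul1,r2:7,r3:9,r4:-14
  c11: issue SUB r1<-Add2  regs: r0:Add1,r1:Add2,r2:7,r3:9,r4:-14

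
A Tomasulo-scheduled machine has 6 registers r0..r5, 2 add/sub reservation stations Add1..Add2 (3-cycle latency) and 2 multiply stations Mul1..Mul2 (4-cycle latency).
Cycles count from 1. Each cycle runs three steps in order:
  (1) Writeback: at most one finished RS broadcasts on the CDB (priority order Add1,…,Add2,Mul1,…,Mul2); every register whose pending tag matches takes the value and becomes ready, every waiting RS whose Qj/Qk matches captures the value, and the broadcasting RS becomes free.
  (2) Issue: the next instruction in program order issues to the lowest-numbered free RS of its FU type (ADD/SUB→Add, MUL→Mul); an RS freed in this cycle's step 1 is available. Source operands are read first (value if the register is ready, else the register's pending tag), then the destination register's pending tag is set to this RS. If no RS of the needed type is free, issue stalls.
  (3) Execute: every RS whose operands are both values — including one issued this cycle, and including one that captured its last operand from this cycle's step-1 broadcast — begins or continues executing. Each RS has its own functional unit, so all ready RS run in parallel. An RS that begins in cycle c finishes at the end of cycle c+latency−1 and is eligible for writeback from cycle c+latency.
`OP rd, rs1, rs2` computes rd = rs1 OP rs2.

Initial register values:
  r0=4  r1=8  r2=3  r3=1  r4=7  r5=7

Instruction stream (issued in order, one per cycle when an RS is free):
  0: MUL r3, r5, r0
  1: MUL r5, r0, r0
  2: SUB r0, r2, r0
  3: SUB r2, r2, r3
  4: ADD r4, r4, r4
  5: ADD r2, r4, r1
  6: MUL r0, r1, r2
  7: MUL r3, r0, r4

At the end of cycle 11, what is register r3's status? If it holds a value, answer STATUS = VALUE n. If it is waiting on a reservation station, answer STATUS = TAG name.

cycle 1: issue MUL r3<-Mul1 // r0:4,r1:8,r2:3,r3:Mul1,r4:7,r5:7
cycle 2: issue MUL r5<-Mul2 // r0:4,r1:8,r2:3,r3:Mul1,r4:7,r5:Mul2
cycle 3: issue SUB r0<-Add1 // r0:Add1,r1:8,r2:3,r3:Mul1,r4:7,r5:Mul2
cycle 4: issue SUB r2<-Add2 // r0:Add1,r1:8,r2:Add2,r3:Mul1,r4:7,r5:Mul2
cycle 5: CDB Mul1=28; stall // r0:Add1,r1:8,r2:Add2,r3:28,r4:7,r5:Mul2
cycle 6: CDB Add1=-1; issue ADD r4<-Add1 // r0:-1,r1:8,r2:Add2,r3:28,r4:Add1,r5:Mul2
cycle 7: CDB Mul2=16; stall // r0:-1,r1:8,r2:Add2,r3:28,r4:Add1,r5:16
cycle 8: CDB Add2=-25; issue ADD r2<-Add2 // r0:-1,r1:8,r2:Add2,r3:28,r4:Add1,r5:16
cycle 9: CDB Add1=14; issue MUL r0<-Mul1 // r0:Mul1,r1:8,r2:Add2,r3:28,r4:14,r5:16
cycle 10: issue MUL r3<-Mul2 // r0:Mul1,r1:8,r2:Add2,r3:Mul2,r4:14,r5:16
cycle 11: - // r0:Mul1,r1:8,r2:Add2,r3:Mul2,r4:14,r5:16

STATUS = TAG Mul2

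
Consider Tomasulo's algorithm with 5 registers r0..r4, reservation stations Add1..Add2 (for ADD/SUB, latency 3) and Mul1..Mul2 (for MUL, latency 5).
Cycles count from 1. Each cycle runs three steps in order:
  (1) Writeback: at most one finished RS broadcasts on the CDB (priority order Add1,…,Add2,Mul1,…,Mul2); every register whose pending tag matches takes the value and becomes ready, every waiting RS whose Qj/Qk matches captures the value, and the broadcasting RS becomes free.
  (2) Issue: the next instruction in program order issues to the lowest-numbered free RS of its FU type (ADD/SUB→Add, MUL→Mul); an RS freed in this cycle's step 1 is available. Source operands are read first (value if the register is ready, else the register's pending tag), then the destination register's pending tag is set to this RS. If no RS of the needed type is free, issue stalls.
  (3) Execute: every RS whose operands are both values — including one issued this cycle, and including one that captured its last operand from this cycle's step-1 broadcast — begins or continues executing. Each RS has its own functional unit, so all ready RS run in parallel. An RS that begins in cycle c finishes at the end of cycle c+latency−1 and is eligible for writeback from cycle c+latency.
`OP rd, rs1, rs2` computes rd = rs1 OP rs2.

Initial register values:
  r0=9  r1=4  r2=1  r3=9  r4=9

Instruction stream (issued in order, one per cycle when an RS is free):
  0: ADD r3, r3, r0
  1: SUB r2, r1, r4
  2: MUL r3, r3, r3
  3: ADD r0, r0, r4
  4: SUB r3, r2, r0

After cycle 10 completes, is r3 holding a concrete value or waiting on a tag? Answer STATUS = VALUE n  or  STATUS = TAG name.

  c1: issue ADD r3<-Add1  regs: r0:9,r1:4,r2:1,r3:Add1,r4:9
  c2: issue SUB r2<-Add2  regs: r0:9,r1:4,r2:Add2,r3:Add1,r4:9
  c3: issue MUL r3<-Mul1  regs: r0:9,r1:4,r2:Add2,r3:Mul1,r4:9
  c4: CDB Add1=18; issue ADD r0<-Add1  regs: r0:Add1,r1:4,r2:Add2,r3:Mul1,r4:9
  c5: CDB Add2=-5; issue SUB r3<-Add2  regs: r0:Add1,r1:4,r2:-5,r3:Add2,r4:9
  c6: -  regs: r0:Add1,r1:4,r2:-5,r3:Add2,r4:9
  c7: CDB Add1=18  regs: r0:18,r1:4,r2:-5,r3:Add2,r4:9
  c8: -  regs: r0:18,r1:4,r2:-5,r3:Add2,r4:9
  c9: CDB Mul1=324  regs: r0:18,r1:4,r2:-5,r3:Add2,r4:9
  c10: CDB Add2=-23  regs: r0:18,r1:4,r2:-5,r3:-23,r4:9

STATUS = VALUE -23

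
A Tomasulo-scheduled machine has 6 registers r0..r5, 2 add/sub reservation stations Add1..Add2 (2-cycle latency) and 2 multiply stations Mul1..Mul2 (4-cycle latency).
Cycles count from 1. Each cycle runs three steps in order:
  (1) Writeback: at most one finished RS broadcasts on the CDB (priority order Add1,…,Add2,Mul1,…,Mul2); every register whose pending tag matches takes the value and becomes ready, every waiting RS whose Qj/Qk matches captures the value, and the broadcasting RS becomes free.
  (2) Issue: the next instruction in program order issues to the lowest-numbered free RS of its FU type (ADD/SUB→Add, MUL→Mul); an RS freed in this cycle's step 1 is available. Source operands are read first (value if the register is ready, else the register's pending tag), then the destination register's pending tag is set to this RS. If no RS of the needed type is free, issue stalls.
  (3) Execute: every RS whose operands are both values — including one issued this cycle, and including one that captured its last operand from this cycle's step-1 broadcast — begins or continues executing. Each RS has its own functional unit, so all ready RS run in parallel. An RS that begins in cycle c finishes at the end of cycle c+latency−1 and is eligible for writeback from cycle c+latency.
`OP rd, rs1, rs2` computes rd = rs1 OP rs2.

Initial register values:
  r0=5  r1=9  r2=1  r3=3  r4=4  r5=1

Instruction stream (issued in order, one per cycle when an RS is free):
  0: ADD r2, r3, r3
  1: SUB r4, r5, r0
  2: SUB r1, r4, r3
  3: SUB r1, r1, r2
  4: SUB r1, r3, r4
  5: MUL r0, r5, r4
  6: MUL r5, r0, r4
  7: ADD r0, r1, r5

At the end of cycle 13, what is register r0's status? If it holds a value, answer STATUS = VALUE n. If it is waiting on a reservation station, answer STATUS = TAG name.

  c1: issue ADD r2<-Add1  regs: r0:5,r1:9,r2:Add1,r3:3,r4:4,r5:1
  c2: issue SUB r4<-Add2  regs: r0:5,r1:9,r2:Add1,r3:3,r4:Add2,r5:1
  c3: CDB Add1=6; issue SUB r1<-Add1  regs: r0:5,r1:Add1,r2:6,r3:3,r4:Add2,r5:1
  c4: CDB Add2=-4; issue SUB r1<-Add2  regs: r0:5,r1:Add2,r2:6,r3:3,r4:-4,r5:1
  c5: stall  regs: r0:5,r1:Add2,r2:6,r3:3,r4:-4,r5:1
  c6: CDB Add1=-7; issue SUB r1<-Add1  regs: r0:5,r1:Add1,r2:6,r3:3,r4:-4,r5:1
  c7: issue MUL r0<-Mul1  regs: r0:Mul1,r1:Add1,r2:6,r3:3,r4:-4,r5:1
  c8: CDB Add1=7; issue MUL r5<-Mul2  regs: r0:Mul1,r1:7,r2:6,r3:3,r4:-4,r5:Mul2
  c9: CDB Add2=-13; issue ADD r0<-Add1  regs: r0:Add1,r1:7,r2:6,r3:3,r4:-4,r5:Mul2
  c10: -  regs: r0:Add1,r1:7,r2:6,r3:3,r4:-4,r5:Mul2
  c11: CDB Mul1=-4  regs: r0:Add1,r1:7,r2:6,r3:3,r4:-4,r5:Mul2
  c12: -  regs: r0:Add1,r1:7,r2:6,r3:3,r4:-4,r5:Mul2
  c13: -  regs: r0:Add1,r1:7,r2:6,r3:3,r4:-4,r5:Mul2

STATUS = TAG Add1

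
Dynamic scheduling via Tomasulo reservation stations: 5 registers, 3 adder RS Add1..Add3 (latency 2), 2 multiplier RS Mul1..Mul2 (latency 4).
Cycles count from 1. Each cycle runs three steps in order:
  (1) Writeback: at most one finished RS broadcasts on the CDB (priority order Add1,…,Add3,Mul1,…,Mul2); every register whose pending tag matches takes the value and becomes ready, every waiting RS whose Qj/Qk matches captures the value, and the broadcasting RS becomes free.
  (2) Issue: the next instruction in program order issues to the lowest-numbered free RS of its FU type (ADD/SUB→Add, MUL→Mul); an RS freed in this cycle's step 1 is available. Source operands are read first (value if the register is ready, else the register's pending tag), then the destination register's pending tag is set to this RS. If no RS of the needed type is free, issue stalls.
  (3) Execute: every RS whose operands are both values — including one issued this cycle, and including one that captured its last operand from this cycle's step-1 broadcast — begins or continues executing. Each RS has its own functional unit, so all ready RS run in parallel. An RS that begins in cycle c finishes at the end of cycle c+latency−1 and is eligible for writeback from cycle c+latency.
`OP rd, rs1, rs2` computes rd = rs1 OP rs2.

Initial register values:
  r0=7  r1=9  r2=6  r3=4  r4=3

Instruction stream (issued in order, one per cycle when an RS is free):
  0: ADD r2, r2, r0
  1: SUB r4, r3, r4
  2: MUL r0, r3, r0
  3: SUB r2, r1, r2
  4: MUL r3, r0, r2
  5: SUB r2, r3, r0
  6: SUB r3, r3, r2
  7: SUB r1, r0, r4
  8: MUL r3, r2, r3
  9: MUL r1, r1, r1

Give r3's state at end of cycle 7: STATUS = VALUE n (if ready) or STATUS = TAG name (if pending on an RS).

STATUS = TAG Add2

cycle 1: issue ADD r2<-Add1 // r0:7,r1:9,r2:Add1,r3:4,r4:3
cycle 2: issue SUB r4<-Add2 // r0:7,r1:9,r2:Add1,r3:4,r4:Add2
cycle 3: CDB Add1=13; issue MUL r0<-Mul1 // r0:Mul1,r1:9,r2:13,r3:4,r4:Add2
cycle 4: CDB Add2=1; issue SUB r2<-Add1 // r0:Mul1,r1:9,r2:Add1,r3:4,r4:1
cycle 5: issue MUL r3<-Mul2 // r0:Mul1,r1:9,r2:Add1,r3:Mul2,r4:1
cycle 6: CDB Add1=-4; issue SUB r2<-Add1 // r0:Mul1,r1:9,r2:Add1,r3:Mul2,r4:1
cycle 7: CDB Mul1=28; issue SUB r3<-Add2 // r0:28,r1:9,r2:Add1,r3:Add2,r4:1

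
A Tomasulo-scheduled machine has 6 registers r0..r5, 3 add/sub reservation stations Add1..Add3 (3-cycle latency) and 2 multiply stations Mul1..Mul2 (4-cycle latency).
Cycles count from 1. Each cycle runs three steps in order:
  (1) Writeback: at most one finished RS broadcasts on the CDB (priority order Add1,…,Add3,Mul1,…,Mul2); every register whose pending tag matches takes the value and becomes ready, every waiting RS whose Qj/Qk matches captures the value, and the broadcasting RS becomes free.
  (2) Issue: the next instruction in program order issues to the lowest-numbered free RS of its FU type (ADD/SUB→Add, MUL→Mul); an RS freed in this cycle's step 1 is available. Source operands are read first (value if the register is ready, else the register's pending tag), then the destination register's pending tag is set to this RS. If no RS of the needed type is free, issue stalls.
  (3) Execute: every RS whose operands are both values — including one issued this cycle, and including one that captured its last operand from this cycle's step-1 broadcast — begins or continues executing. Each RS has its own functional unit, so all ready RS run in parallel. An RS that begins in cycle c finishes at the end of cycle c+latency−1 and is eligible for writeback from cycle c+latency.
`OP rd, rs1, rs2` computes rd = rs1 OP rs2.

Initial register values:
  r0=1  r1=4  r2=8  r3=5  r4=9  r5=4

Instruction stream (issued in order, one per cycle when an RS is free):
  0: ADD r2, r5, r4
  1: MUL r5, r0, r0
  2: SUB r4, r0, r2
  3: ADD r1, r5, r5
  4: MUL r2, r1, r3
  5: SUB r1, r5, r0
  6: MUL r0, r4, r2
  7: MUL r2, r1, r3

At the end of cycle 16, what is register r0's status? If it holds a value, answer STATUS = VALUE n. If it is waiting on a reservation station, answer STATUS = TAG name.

  c1: issue ADD r2<-Add1  regs: r0:1,r1:4,r2:Add1,r3:5,r4:9,r5:4
  c2: issue MUL r5<-Mul1  regs: r0:1,r1:4,r2:Add1,r3:5,r4:9,r5:Mul1
  c3: issue SUB r4<-Add2  regs: r0:1,r1:4,r2:Add1,r3:5,r4:Add2,r5:Mul1
  c4: CDB Add1=13; issue ADD r1<-Add1  regs: r0:1,r1:Add1,r2:13,r3:5,r4:Add2,r5:Mul1
  c5: issue MUL r2<-Mul2  regs: r0:1,r1:Add1,r2:Mul2,r3:5,r4:Add2,r5:Mul1
  c6: CDB Mul1=1; issue SUB r1<-Add3  regs: r0:1,r1:Add3,r2:Mul2,r3:5,r4:Add2,r5:1
  c7: CDB Add2=-12; issue MUL r0<-Mul1  regs: r0:Mul1,r1:Add3,r2:Mul2,r3:5,r4:-12,r5:1
  c8: stall  regs: r0:Mul1,r1:Add3,r2:Mul2,r3:5,r4:-12,r5:1
  c9: CDB Add1=2; stall  regs: r0:Mul1,r1:Add3,r2:Mul2,r3:5,r4:-12,r5:1
  c10: CDB Add3=0; stall  regs: r0:Mul1,r1:0,r2:Mul2,r3:5,r4:-12,r5:1
  c11: stall  regs: r0:Mul1,r1:0,r2:Mul2,r3:5,r4:-12,r5:1
  c12: stall  regs: r0:Mul1,r1:0,r2:Mul2,r3:5,r4:-12,r5:1
  c13: CDB Mul2=10; issue MUL r2<-Mul2  regs: r0:Mul1,r1:0,r2:Mul2,r3:5,r4:-12,r5:1
  c14: -  regs: r0:Mul1,r1:0,r2:Mul2,r3:5,r4:-12,r5:1
  c15: -  regs: r0:Mul1,r1:0,r2:Mul2,r3:5,r4:-12,r5:1
  c16: -  regs: r0:Mul1,r1:0,r2:Mul2,r3:5,r4:-12,r5:1

STATUS = TAG Mul1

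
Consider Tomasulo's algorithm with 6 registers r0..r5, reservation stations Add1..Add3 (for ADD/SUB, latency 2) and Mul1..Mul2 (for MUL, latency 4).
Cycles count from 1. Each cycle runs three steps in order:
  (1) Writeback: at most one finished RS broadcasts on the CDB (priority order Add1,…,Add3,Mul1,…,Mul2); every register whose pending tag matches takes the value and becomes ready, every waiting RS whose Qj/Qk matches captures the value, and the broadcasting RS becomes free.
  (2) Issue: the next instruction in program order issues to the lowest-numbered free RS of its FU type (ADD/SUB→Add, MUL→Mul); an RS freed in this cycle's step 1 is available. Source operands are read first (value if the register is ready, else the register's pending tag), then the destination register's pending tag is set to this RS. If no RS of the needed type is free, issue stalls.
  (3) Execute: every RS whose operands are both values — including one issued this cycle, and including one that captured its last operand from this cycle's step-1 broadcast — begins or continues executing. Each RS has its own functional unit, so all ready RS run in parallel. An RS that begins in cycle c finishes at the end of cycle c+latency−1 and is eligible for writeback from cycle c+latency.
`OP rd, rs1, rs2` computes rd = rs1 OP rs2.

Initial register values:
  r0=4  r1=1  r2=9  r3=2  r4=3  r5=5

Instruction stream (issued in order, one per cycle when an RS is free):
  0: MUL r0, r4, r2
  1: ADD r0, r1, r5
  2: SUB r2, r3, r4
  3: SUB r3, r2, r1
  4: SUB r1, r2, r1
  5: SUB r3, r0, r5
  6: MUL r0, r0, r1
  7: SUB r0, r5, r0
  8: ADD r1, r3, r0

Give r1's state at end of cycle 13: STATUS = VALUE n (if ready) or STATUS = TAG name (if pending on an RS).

c1: issue MUL r0<-Mul1 | r0:Mul1,r1:1,r2:9,r3:2,r4:3,r5:5
c2: issue ADD r0<-Add1 | r0:Add1,r1:1,r2:9,r3:2,r4:3,r5:5
c3: issue SUB r2<-Add2 | r0:Add1,r1:1,r2:Add2,r3:2,r4:3,r5:5
c4: CDB Add1=6; issue SUB r3<-Add1 | r0:6,r1:1,r2:Add2,r3:Add1,r4:3,r5:5
c5: CDB Add2=-1; issue SUB r1<-Add2 | r0:6,r1:Add2,r2:-1,r3:Add1,r4:3,r5:5
c6: CDB Mul1=27; issue SUB r3<-Add3 | r0:6,r1:Add2,r2:-1,r3:Add3,r4:3,r5:5
c7: CDB Add1=-2; issue MUL r0<-Mul1 | r0:Mul1,r1:Add2,r2:-1,r3:Add3,r4:3,r5:5
c8: CDB Add2=-2; issue SUB r0<-Add1 | r0:Add1,r1:-2,r2:-1,r3:Add3,r4:3,r5:5
c9: CDB Add3=1; issue ADD r1<-Add2 | r0:Add1,r1:Add2,r2:-1,r3:1,r4:3,r5:5
c10: - | r0:Add1,r1:Add2,r2:-1,r3:1,r4:3,r5:5
c11: - | r0:Add1,r1:Add2,r2:-1,r3:1,r4:3,r5:5
c12: CDB Mul1=-12 | r0:Add1,r1:Add2,r2:-1,r3:1,r4:3,r5:5
c13: - | r0:Add1,r1:Add2,r2:-1,r3:1,r4:3,r5:5

STATUS = TAG Add2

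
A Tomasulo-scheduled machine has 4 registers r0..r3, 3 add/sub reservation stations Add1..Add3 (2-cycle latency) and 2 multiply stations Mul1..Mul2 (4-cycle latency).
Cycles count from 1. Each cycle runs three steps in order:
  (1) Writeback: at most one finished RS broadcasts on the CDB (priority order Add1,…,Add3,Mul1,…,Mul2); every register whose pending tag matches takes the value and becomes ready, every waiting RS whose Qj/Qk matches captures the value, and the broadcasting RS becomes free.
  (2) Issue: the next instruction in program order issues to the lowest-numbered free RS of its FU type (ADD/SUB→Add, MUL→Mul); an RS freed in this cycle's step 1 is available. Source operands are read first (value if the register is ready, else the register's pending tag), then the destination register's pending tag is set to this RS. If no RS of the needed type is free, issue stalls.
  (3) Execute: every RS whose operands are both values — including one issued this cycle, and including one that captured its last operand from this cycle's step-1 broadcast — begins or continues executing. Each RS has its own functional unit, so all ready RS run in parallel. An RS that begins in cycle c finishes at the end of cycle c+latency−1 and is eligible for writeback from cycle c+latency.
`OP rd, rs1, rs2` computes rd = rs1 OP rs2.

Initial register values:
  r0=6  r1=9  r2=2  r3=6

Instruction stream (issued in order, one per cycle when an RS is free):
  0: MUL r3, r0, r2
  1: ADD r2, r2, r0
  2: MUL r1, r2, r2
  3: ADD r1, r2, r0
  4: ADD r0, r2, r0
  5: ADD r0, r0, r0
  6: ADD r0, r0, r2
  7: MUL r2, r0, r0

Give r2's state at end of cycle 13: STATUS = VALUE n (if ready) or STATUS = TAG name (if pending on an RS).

cycle 1: issue MUL r3<-Mul1 // r0:6,r1:9,r2:2,r3:Mul1
cycle 2: issue ADD r2<-Add1 // r0:6,r1:9,r2:Add1,r3:Mul1
cycle 3: issue MUL r1<-Mul2 // r0:6,r1:Mul2,r2:Add1,r3:Mul1
cycle 4: CDB Add1=8; issue ADD r1<-Add1 // r0:6,r1:Add1,r2:8,r3:Mul1
cycle 5: CDB Mul1=12; issue ADD r0<-Add2 // r0:Add2,r1:Add1,r2:8,r3:12
cycle 6: CDB Add1=14; issue ADD r0<-Add1 // r0:Add1,r1:14,r2:8,r3:12
cycle 7: CDB Add2=14; issue ADD r0<-Add2 // r0:Add2,r1:14,r2:8,r3:12
cycle 8: CDB Mul2=64; issue MUL r2<-Mul1 // r0:Add2,r1:14,r2:Mul1,r3:12
cycle 9: CDB Add1=28 // r0:Add2,r1:14,r2:Mul1,r3:12
cycle 10: - // r0:Add2,r1:14,r2:Mul1,r3:12
cycle 11: CDB Add2=36 // r0:36,r1:14,r2:Mul1,r3:12
cycle 12: - // r0:36,r1:14,r2:Mul1,r3:12
cycle 13: - // r0:36,r1:14,r2:Mul1,r3:12

STATUS = TAG Mul1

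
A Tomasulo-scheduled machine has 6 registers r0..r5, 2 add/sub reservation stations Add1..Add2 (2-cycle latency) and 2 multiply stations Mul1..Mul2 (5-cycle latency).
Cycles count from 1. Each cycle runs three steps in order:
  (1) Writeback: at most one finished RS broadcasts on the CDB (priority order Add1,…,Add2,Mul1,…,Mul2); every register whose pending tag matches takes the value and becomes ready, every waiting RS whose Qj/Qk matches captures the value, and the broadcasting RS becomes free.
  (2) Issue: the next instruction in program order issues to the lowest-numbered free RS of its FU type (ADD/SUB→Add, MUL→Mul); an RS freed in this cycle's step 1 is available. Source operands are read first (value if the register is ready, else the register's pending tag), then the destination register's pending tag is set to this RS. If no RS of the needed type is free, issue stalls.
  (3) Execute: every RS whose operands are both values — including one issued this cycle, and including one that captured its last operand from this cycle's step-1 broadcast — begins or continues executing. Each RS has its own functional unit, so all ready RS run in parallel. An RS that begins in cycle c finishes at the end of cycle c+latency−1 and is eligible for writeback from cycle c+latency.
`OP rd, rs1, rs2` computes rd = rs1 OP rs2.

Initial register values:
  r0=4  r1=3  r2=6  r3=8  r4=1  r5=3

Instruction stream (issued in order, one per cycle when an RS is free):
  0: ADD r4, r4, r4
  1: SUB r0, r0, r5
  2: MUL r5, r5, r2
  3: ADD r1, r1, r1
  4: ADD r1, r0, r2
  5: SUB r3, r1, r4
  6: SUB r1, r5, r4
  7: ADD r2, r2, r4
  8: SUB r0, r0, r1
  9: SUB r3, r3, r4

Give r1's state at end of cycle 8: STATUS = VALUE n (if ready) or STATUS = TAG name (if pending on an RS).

STATUS = TAG Add2

c1: issue ADD r4<-Add1 | r0:4,r1:3,r2:6,r3:8,r4:Add1,r5:3
c2: issue SUB r0<-Add2 | r0:Add2,r1:3,r2:6,r3:8,r4:Add1,r5:3
c3: CDB Add1=2; issue MUL r5<-Mul1 | r0:Add2,r1:3,r2:6,r3:8,r4:2,r5:Mul1
c4: CDB Add2=1; issue ADD r1<-Add1 | r0:1,r1:Add1,r2:6,r3:8,r4:2,r5:Mul1
c5: issue ADD r1<-Add2 | r0:1,r1:Add2,r2:6,r3:8,r4:2,r5:Mul1
c6: CDB Add1=6; issue SUB r3<-Add1 | r0:1,r1:Add2,r2:6,r3:Add1,r4:2,r5:Mul1
c7: CDB Add2=7; issue SUB r1<-Add2 | r0:1,r1:Add2,r2:6,r3:Add1,r4:2,r5:Mul1
c8: CDB Mul1=18; stall | r0:1,r1:Add2,r2:6,r3:Add1,r4:2,r5:18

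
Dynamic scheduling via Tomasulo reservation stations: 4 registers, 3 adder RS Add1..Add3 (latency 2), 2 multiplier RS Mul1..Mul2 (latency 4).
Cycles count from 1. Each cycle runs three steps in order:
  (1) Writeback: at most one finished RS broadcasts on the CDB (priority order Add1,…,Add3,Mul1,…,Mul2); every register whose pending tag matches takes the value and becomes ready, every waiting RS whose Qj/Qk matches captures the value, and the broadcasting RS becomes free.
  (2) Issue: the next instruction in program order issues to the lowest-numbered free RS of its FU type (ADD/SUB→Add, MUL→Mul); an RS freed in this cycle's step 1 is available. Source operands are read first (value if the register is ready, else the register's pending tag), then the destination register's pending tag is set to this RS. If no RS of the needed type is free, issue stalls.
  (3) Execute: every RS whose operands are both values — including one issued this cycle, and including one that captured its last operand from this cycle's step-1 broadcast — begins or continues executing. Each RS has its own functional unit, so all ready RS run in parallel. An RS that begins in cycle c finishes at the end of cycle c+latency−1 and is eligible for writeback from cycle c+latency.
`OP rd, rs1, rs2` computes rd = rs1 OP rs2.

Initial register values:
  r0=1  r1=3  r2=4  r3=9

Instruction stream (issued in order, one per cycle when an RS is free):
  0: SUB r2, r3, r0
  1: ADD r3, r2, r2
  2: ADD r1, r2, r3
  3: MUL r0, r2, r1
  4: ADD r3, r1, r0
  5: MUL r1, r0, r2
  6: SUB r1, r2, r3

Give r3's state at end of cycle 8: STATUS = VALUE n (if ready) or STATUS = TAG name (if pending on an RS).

STATUS = TAG Add2

  c1: issue SUB r2<-Add1  regs: r0:1,r1:3,r2:Add1,r3:9
  c2: issue ADD r3<-Add2  regs: r0:1,r1:3,r2:Add1,r3:Add2
  c3: CDB Add1=8; issue ADD r1<-Add1  regs: r0:1,r1:Add1,r2:8,r3:Add2
  c4: issue MUL r0<-Mul1  regs: r0:Mul1,r1:Add1,r2:8,r3:Add2
  c5: CDB Add2=16; issue ADD r3<-Add2  regs: r0:Mul1,r1:Add1,r2:8,r3:Add2
  c6: issue MUL r1<-Mul2  regs: r0:Mul1,r1:Mul2,r2:8,r3:Add2
  c7: CDB Add1=24; issue SUB r1<-Add1  regs: r0:Mul1,r1:Add1,r2:8,r3:Add2
  c8: -  regs: r0:Mul1,r1:Add1,r2:8,r3:Add2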